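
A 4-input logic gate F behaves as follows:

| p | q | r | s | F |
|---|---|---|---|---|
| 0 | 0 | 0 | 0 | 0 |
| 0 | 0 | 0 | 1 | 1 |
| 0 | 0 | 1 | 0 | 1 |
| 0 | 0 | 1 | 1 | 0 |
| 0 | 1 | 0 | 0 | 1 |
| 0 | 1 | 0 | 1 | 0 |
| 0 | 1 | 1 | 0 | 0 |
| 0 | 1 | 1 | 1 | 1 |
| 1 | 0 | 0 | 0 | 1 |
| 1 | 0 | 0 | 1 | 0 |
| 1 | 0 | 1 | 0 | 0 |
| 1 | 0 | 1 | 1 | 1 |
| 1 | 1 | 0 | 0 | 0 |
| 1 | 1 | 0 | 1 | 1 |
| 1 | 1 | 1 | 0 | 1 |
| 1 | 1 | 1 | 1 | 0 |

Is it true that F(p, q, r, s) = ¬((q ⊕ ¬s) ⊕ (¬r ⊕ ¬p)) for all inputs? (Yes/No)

Check the formula against F row by row:
  p=0, q=0, r=0, s=0: formula gives 0, F = 0 ✓
  p=0, q=0, r=0, s=1: formula gives 1, F = 1 ✓
  p=0, q=0, r=1, s=0: formula gives 1, F = 1 ✓
  p=0, q=0, r=1, s=1: formula gives 0, F = 0 ✓
  …and likewise for the remaining 12 rows.
No disagreement on any input; they are logically equivalent.

Yes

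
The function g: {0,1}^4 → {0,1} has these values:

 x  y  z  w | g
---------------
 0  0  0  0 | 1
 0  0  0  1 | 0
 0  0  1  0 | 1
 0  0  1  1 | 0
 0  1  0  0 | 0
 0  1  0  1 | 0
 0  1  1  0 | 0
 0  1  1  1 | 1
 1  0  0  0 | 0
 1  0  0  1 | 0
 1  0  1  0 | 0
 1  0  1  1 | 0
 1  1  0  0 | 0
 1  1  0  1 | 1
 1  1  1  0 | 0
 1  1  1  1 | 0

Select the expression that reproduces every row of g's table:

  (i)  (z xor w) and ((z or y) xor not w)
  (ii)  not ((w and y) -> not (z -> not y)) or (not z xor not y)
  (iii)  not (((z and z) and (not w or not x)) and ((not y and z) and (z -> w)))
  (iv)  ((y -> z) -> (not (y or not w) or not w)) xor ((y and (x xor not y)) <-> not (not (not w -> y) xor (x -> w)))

iv

(i) fails at (0,0,0,0): the formula yields 0, g is 1.
(ii) fails at (0,0,0,0): the formula yields 0, g is 1.
(iii) fails at (0,0,0,1): the formula yields 1, g is 0.
Only (iv) survives; checking it on all 16 rows confirms it matches g.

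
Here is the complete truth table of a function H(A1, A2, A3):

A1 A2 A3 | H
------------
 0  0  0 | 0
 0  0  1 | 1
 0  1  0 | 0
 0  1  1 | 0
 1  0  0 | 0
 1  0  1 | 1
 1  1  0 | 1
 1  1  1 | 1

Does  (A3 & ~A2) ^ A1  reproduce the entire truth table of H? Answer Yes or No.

Check the formula against H row by row:
  A1=0, A2=0, A3=0: formula gives 0, H = 0 ✓
  A1=0, A2=0, A3=1: formula gives 1, H = 1 ✓
  A1=0, A2=1, A3=0: formula gives 0, H = 0 ✓
  A1=0, A2=1, A3=1: formula gives 0, H = 0 ✓
  A1=1, A2=0, A3=0: formula gives 1, but H = 0 ✗
Row (1,0,0) is a counterexample, so the formula is not equivalent to H.

No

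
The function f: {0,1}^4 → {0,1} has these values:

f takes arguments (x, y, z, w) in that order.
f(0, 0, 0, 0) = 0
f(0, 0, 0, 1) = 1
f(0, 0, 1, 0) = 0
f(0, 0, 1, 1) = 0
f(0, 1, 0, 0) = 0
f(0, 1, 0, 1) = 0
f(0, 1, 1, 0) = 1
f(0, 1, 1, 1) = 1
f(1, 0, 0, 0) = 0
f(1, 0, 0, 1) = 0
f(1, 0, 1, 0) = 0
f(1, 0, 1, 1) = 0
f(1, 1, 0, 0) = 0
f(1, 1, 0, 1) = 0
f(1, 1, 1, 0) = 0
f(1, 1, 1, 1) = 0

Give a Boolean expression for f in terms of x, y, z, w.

f=1 on 3 inputs: (0,0,0,1), (0,1,1,0), (0,1,1,1). Reading each as a conjunction of literals (¬x·¬y·¬z·w, ¬x·y·z·¬w, ¬x·y·z·w) and taking the OR gives the canonical DNF.

f(x, y, z, w) = ((((x' · y') · z') · w) + (((x' · y) · z) · w')) + (((x' · y) · z) · w)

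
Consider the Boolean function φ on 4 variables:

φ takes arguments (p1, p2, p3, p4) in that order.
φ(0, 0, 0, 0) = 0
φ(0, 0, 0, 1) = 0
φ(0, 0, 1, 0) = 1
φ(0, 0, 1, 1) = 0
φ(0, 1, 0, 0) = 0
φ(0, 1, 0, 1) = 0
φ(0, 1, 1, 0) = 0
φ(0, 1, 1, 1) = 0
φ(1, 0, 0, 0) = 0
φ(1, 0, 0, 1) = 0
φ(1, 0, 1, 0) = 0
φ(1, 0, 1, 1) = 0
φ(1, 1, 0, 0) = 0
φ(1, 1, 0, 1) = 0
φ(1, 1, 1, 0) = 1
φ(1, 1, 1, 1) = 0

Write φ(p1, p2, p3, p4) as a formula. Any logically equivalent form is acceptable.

φ(p1, p2, p3, p4) = (((NOT p1 AND NOT p2) AND p3) AND NOT p4) OR (((p1 AND p2) AND p3) AND NOT p4)

The 1-rows are (0,0,1,0), (1,1,1,0). Each contributes one minterm — ¬p1·¬p2·p3·¬p4; p1·p2·p3·¬p4 — and their disjunction is a sum-of-products form of φ.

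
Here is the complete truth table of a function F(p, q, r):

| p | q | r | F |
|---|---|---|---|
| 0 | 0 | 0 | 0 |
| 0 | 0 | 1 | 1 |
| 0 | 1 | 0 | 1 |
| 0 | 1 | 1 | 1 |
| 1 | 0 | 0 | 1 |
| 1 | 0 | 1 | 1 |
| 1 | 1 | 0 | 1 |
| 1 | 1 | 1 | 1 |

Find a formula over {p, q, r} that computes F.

The output is 1 whenever at least one input is 1 — the OR of all inputs.

F(p, q, r) = (p | q) | r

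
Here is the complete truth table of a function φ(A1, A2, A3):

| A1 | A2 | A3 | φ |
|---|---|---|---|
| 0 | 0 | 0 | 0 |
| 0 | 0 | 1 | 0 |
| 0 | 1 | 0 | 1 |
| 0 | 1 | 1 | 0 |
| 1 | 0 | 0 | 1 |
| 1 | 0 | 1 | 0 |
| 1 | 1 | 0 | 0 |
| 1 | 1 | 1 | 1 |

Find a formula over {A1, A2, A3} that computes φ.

The 1-rows are (0,1,0), (1,0,0), (1,1,1). Each contributes one minterm — ¬A1·A2·¬A3; A1·¬A2·¬A3; A1·A2·A3 — and their disjunction is a sum-of-products form of φ.

φ(A1, A2, A3) = (((~A1 & A2) & ~A3) | ((A1 & ~A2) & ~A3)) | ((A1 & A2) & A3)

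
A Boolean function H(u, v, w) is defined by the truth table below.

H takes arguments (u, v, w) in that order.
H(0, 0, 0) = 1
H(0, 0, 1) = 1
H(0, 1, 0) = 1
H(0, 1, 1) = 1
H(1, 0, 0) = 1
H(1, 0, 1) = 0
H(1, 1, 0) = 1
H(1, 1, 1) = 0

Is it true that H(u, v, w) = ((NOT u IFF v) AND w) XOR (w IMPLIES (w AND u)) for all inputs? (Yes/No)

No

Check the formula against H row by row:
  u=0, v=0, w=0: formula gives 1, H = 1 ✓
  u=0, v=0, w=1: formula gives 0, but H = 1 ✗
Row (0,0,1) is a counterexample, so the formula is not equivalent to H.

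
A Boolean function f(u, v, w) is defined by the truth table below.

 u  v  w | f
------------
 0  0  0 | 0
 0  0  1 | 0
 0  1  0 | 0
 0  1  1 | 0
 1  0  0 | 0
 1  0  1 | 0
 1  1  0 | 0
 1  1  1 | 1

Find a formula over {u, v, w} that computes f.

The output is 1 only when every input is 1 — the AND of all inputs.

f(u, v, w) = (u AND v) AND w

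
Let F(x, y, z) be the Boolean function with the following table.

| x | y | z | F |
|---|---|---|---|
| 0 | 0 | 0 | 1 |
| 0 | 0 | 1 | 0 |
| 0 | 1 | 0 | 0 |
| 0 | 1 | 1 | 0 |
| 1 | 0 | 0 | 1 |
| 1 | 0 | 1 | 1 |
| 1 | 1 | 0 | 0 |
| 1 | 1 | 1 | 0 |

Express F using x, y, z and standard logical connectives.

F(x, y, z) = (((x' · y') · z') + ((x · y') · z')) + ((x · y') · z)

Collect the rows where F=1 — (0,0,0), (1,0,0), (1,0,1) — and write one minterm per row: ¬x·¬y·¬z, x·¬y·¬z, x·¬y·z. Their union (logical OR) reproduces the table exactly.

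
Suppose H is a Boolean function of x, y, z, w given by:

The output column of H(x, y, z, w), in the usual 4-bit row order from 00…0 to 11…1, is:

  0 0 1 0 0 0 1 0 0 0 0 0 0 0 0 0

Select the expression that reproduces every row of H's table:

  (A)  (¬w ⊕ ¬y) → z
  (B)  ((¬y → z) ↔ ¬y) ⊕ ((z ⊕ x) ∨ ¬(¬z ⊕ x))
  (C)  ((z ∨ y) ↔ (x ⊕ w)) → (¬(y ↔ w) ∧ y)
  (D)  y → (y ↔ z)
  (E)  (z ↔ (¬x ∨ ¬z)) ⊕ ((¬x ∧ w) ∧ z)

E

(A): at (0,0,0,0) it gives 1, but H = 0 — eliminated.
(B): at (0,0,1,0) it gives 0, but H = 1 — eliminated.
(C): at (0,0,0,1) it gives 1, but H = 0 — eliminated.
(D): at (0,0,0,0) it gives 1, but H = 0 — eliminated.
Only (E) survives; checking it on all 16 rows confirms it matches H.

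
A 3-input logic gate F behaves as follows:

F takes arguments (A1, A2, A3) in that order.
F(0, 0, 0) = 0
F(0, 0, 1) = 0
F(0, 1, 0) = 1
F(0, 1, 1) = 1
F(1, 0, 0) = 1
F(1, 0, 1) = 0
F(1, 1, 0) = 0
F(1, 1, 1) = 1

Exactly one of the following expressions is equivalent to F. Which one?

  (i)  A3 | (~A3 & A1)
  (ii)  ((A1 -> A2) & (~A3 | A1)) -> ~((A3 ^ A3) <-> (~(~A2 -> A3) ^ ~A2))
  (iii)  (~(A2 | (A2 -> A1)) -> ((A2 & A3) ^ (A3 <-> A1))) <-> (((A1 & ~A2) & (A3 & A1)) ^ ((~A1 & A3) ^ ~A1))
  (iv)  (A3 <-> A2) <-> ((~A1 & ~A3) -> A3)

iv

(i) disagrees with F on (0,0,1) (formula → 1, table → 0); rule it out.
(ii) disagrees with F on (0,0,1) (formula → 1, table → 0); rule it out.
(iii) disagrees with F on (0,0,0) (formula → 1, table → 0); rule it out.
Only (iv) survives; checking it on all 8 rows confirms it matches F.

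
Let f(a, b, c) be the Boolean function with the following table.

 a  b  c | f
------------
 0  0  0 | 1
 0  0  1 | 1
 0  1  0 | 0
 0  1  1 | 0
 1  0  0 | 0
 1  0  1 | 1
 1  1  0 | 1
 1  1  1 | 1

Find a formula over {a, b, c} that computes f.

f(a, b, c) = NOT ((((NOT a AND b) AND NOT c) OR ((NOT a AND b) AND c)) OR ((a AND NOT b) AND NOT c))

The 0-rows are (0,1,0), (0,1,1), (1,0,0). Take each as a conjunction (¬a·b·¬c, ¬a·b·c, a·¬b·¬c), form their disjunction, and complement — that gives a formula that is 1 everywhere f is.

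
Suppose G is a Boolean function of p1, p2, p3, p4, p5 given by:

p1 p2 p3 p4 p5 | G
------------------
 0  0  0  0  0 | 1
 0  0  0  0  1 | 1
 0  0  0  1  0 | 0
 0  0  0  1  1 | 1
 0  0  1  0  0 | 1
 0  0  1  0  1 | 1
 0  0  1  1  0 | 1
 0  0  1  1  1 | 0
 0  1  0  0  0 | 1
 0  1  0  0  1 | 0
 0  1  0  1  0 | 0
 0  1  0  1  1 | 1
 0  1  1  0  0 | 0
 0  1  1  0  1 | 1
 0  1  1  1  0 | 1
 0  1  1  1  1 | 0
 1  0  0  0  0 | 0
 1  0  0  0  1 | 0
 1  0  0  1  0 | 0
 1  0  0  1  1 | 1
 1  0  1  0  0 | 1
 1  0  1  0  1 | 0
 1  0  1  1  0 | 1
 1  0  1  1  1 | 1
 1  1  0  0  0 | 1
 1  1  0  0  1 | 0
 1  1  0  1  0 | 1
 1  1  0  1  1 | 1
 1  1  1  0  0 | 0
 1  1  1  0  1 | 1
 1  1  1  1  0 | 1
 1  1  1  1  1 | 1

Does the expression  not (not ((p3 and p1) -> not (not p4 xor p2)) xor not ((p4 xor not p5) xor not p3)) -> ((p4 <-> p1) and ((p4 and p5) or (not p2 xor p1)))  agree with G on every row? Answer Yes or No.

Check the formula against G row by row:
  p1=0, p2=0, p3=0, p4=0, p5=0: formula gives 1, G = 1 ✓
  p1=0, p2=0, p3=0, p4=0, p5=1: formula gives 1, G = 1 ✓
  p1=0, p2=0, p3=0, p4=1, p5=0: formula gives 0, G = 0 ✓
  p1=0, p2=0, p3=0, p4=1, p5=1: formula gives 1, G = 1 ✓
  …
  p1=1, p2=0, p3=0, p4=0, p5=0: formula gives 1, but G = 0 ✗
A single disagreement suffices: at (1,0,0,0,0) they differ, so the formula does not compute G.

No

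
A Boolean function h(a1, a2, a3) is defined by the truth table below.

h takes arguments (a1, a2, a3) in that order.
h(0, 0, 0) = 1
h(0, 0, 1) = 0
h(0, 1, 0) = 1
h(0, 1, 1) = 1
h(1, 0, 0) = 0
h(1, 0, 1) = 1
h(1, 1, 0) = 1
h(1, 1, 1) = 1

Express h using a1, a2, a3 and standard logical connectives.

h is 0 on only 2 rows — (0,0,1), (1,0,0). Writing each as a minterm (¬a1·¬a2·a3, a1·¬a2·¬a3) and OR-ing them characterizes exactly where h=0, so h is the negation of that disjunction.

h(a1, a2, a3) = ¬(((¬a1 ∧ ¬a2) ∧ a3) ∨ ((a1 ∧ ¬a2) ∧ ¬a3))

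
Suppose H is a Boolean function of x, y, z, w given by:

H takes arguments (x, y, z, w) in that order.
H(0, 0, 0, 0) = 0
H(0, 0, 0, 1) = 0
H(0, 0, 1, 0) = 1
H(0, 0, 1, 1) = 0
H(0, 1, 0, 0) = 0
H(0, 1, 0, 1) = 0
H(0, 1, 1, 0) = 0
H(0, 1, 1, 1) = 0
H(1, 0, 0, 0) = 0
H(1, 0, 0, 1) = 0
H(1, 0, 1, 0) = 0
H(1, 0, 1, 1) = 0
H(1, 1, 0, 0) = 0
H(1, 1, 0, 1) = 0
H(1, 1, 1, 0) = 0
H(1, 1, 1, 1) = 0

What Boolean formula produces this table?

H is 1 on exactly one input, (0,0,1,0), whose minterm is ¬x·¬y·z·¬w. So H is just that conjunction.

H(x, y, z, w) = ((¬x ∧ ¬y) ∧ z) ∧ ¬w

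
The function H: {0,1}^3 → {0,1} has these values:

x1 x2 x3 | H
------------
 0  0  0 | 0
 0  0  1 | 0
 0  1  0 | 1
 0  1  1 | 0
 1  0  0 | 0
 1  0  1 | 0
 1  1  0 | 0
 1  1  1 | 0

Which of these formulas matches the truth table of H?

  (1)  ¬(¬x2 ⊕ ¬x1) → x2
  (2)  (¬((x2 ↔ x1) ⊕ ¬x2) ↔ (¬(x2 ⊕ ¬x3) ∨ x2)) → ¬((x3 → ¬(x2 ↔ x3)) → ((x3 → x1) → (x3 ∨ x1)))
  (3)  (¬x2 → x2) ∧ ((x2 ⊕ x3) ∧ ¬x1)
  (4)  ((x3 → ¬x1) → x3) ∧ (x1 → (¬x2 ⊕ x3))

(1): at (0,1,1) it gives 1, but H = 0 — eliminated.
(2): at (0,0,0) it gives 1, but H = 0 — eliminated.
(4): at (0,0,1) it gives 1, but H = 0 — eliminated.
That leaves (3). Evaluating it on every row reproduces the table of H exactly.

3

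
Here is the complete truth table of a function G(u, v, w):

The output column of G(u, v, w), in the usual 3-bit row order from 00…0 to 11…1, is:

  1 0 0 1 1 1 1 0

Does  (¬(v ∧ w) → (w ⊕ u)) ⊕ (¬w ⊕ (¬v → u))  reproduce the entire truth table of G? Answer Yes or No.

No

Test each input against both G and the formula:
  u=0, v=0, w=0: formula gives 1, G = 1 ✓
  u=0, v=0, w=1: formula gives 1, but G = 0 ✗
Since they disagree at (0,0,1), the expression is not a correct formula for G.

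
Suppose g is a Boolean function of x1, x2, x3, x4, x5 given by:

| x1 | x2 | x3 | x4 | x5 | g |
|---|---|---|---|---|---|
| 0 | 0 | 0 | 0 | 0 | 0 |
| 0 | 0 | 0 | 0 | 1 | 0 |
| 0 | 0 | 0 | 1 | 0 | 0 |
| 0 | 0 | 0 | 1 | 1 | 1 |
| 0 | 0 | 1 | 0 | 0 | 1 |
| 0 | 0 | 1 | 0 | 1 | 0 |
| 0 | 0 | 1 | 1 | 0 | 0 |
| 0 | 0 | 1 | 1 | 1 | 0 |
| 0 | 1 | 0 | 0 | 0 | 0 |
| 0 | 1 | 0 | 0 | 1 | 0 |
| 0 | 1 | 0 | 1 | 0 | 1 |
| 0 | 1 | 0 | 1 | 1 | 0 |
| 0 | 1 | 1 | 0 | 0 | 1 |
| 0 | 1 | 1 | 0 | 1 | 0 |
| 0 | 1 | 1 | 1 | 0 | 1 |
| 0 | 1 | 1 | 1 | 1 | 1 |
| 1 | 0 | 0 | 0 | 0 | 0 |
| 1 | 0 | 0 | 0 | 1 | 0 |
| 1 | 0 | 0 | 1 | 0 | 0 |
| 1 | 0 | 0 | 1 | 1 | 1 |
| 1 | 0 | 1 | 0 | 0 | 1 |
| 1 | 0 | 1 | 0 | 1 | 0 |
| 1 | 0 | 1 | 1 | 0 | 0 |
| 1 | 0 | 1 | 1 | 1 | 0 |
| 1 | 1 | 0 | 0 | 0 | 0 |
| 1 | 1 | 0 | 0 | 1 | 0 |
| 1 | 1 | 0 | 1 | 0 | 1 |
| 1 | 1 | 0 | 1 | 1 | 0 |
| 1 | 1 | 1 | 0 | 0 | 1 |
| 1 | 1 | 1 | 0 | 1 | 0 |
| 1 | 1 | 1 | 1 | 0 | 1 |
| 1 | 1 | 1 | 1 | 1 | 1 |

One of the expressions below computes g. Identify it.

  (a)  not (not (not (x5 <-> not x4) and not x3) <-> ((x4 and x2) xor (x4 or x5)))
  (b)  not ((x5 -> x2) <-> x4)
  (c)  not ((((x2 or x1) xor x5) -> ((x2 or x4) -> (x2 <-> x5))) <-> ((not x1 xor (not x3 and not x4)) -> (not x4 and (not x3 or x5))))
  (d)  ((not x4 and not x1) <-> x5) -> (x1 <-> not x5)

(b): at (0,0,0,0,0) it gives 1, but g = 0 — eliminated.
(c): at (0,0,0,1,0) it gives 1, but g = 0 — eliminated.
(d): at (0,0,0,0,0) it gives 1, but g = 0 — eliminated.
That leaves (a). Evaluating it on every row reproduces the table of g exactly.

a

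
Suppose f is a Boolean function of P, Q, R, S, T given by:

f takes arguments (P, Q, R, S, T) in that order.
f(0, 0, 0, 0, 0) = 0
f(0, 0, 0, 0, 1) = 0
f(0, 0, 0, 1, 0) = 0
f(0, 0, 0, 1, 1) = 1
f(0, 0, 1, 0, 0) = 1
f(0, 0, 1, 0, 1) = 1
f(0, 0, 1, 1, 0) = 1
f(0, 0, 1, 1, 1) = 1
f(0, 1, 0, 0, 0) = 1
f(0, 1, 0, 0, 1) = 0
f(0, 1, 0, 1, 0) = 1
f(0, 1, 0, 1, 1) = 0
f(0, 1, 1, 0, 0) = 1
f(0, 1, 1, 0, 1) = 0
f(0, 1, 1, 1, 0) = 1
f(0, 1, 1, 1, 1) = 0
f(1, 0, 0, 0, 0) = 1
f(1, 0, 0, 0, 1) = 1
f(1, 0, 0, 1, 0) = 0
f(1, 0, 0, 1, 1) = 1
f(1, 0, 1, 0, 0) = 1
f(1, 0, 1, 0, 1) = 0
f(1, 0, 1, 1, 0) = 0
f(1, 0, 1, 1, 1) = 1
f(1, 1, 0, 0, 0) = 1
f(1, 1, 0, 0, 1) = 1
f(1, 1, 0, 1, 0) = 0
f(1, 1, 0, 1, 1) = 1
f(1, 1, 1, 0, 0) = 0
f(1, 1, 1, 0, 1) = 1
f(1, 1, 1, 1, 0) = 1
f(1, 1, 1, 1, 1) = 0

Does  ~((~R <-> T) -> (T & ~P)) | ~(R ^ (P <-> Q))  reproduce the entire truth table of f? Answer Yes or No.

Evaluate ~((~R <-> T) -> (T & ~P)) | ~(R ^ (P <-> Q)) on each row and compare to f:
  P=0, Q=0, R=0, S=0, T=0: formula gives 0, f = 0 ✓
  P=0, Q=0, R=0, S=0, T=1: formula gives 0, f = 0 ✓
  P=0, Q=0, R=0, S=1, T=0: formula gives 0, f = 0 ✓
  P=0, Q=0, R=0, S=1, T=1: formula gives 0, but f = 1 ✗
Since they disagree at (0,0,0,1,1), the expression is not a correct formula for f.

No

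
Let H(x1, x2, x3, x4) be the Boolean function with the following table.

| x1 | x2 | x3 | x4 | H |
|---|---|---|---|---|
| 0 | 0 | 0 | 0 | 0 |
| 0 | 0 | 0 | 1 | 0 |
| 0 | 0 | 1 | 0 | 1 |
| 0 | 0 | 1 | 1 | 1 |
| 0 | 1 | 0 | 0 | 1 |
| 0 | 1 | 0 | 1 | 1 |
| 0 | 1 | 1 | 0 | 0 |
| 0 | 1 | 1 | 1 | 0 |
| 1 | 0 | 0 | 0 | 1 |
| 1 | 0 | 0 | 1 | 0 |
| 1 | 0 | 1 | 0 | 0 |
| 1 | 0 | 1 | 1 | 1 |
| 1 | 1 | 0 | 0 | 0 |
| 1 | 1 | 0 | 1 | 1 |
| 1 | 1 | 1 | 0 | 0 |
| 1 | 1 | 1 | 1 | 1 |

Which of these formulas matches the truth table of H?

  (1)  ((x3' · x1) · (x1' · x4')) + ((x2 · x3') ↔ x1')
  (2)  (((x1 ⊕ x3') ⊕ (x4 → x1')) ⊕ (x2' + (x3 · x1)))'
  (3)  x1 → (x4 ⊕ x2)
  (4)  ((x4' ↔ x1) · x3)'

2

(1) fails at (0,0,1,0): the formula yields 0, H is 1.
(3) fails at (0,0,0,0): the formula yields 1, H is 0.
(4) fails at (0,0,0,0): the formula yields 1, H is 0.
(2) is the remaining candidate, and it agrees with H on all 16 inputs.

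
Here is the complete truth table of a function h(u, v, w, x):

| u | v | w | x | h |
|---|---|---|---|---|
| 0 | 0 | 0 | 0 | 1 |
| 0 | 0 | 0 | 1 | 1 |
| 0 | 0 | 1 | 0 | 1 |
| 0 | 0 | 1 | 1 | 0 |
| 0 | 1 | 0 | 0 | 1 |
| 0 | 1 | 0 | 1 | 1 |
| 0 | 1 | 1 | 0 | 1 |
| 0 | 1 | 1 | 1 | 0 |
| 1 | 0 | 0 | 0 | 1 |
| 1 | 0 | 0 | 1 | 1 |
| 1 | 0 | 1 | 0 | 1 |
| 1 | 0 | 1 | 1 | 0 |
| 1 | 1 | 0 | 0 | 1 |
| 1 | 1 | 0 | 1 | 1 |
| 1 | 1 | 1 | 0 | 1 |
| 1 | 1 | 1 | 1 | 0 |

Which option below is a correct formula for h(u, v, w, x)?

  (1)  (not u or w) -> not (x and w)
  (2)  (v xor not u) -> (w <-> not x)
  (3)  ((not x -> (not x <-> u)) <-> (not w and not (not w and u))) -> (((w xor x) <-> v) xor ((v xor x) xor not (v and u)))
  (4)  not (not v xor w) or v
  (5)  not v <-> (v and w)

1

(2) disagrees with h on (0,0,0,0) (formula → 0, table → 1); rule it out.
(3) disagrees with h on (0,0,0,1) (formula → 0, table → 1); rule it out.
(4) disagrees with h on (0,0,0,0) (formula → 0, table → 1); rule it out.
(5) disagrees with h on (0,0,0,0) (formula → 0, table → 1); rule it out.
(1) is the remaining candidate, and it agrees with h on all 16 inputs.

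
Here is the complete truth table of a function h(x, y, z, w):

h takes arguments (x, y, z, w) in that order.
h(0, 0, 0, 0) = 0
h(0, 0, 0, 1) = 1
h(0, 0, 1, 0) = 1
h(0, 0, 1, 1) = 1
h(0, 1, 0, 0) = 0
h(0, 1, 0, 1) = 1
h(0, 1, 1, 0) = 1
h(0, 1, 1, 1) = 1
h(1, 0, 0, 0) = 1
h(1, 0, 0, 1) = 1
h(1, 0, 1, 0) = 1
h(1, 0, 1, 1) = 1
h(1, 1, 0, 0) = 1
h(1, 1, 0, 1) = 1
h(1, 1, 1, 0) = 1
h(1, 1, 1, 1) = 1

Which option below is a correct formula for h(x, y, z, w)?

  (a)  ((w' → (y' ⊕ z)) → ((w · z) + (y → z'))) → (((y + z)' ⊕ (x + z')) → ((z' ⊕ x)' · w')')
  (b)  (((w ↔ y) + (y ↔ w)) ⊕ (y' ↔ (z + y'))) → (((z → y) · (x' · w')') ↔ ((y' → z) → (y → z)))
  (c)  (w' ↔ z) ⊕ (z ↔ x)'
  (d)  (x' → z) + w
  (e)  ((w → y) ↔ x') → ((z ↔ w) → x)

d

(a): at (0,0,0,0) it gives 1, but h = 0 — eliminated.
(b): at (0,0,0,0) it gives 1, but h = 0 — eliminated.
(c): at (0,0,1,0) it gives 0, but h = 1 — eliminated.
(e): at (0,1,1,1) it gives 0, but h = 1 — eliminated.
That leaves (d). Evaluating it on every row reproduces the table of h exactly.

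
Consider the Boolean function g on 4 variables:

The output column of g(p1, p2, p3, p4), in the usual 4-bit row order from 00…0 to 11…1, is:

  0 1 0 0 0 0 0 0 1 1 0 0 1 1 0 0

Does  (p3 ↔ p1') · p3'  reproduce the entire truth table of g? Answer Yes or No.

Evaluate (p3 ↔ p1') · p3' on each row and compare to g:
  p1=0, p2=0, p3=0, p4=0: formula gives 0, g = 0 ✓
  p1=0, p2=0, p3=0, p4=1: formula gives 0, but g = 1 ✗
Row (0,0,0,1) is a counterexample, so the formula is not equivalent to g.

No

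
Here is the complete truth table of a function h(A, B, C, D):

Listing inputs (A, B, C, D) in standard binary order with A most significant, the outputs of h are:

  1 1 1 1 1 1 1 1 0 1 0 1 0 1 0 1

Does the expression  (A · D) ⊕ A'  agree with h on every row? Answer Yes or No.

Yes

Check the formula against h row by row:
  A=0, B=0, C=0, D=0: formula gives 1, h = 1 ✓
  A=0, B=0, C=0, D=1: formula gives 1, h = 1 ✓
  A=0, B=0, C=1, D=0: formula gives 1, h = 1 ✓
  A=0, B=0, C=1, D=1: formula gives 1, h = 1 ✓
  … (the remaining 12 rows also agree.)
All 16 rows match — the expression computes h exactly.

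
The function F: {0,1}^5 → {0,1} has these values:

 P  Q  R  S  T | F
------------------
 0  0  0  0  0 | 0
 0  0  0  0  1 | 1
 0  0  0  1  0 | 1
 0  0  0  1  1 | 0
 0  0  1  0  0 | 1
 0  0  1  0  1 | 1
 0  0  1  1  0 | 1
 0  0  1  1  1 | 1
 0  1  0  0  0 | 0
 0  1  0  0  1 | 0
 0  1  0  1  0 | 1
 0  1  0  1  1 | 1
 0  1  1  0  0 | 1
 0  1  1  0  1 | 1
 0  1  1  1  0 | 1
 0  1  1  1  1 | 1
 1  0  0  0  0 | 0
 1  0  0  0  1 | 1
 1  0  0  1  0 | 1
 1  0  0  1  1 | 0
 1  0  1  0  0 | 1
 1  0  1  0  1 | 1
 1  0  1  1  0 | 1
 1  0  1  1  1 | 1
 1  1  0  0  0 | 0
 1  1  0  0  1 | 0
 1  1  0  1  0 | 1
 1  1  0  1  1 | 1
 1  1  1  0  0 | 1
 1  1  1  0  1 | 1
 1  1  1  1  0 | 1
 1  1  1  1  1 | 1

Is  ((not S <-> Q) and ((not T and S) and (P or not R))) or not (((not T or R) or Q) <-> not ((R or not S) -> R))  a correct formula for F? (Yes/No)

Check the formula against F row by row:
  P=0, Q=0, R=0, S=0, T=0: formula gives 0, F = 0 ✓
  P=0, Q=0, R=0, S=0, T=1: formula gives 1, F = 1 ✓
  P=0, Q=0, R=0, S=1, T=0: formula gives 1, F = 1 ✓
  P=0, Q=0, R=0, S=1, T=1: formula gives 0, F = 0 ✓
  … (the remaining 28 rows also agree.)
All 32 rows match — the expression computes F exactly.

Yes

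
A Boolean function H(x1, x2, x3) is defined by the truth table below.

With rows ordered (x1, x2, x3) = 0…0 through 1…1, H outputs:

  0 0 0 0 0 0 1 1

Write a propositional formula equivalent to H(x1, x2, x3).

H=1 on 2 inputs: (1,1,0), (1,1,1). Reading each as a conjunction of literals (x1·x2·¬x3, x1·x2·x3) and taking the OR gives the canonical DNF.

H(x1, x2, x3) = ((x1 ∧ x2) ∧ ¬x3) ∨ ((x1 ∧ x2) ∧ x3)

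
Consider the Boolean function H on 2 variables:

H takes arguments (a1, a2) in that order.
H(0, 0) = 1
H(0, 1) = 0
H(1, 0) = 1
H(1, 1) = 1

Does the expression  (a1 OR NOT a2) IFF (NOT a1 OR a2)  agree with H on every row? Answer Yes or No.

Check the formula against H row by row:
  a1=0, a2=0: formula gives 1, H = 1 ✓
  a1=0, a2=1: formula gives 0, H = 0 ✓
  a1=1, a2=0: formula gives 0, but H = 1 ✗
A single disagreement suffices: at (1,0) they differ, so the formula does not compute H.

No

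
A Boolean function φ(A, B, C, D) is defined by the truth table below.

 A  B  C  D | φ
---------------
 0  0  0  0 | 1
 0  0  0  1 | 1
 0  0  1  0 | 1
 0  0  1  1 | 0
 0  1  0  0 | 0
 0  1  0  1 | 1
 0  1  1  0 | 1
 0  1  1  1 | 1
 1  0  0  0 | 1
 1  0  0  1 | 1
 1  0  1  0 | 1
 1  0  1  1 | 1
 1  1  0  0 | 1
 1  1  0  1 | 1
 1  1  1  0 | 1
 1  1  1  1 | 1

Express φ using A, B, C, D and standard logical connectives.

The 0-rows are (0,0,1,1), (0,1,0,0). Take each as a conjunction (¬A·¬B·C·D, ¬A·B·¬C·¬D), form their disjunction, and complement — that gives a formula that is 1 everywhere φ is.

φ(A, B, C, D) = ((((A' · B') · C) · D) + (((A' · B) · C') · D'))'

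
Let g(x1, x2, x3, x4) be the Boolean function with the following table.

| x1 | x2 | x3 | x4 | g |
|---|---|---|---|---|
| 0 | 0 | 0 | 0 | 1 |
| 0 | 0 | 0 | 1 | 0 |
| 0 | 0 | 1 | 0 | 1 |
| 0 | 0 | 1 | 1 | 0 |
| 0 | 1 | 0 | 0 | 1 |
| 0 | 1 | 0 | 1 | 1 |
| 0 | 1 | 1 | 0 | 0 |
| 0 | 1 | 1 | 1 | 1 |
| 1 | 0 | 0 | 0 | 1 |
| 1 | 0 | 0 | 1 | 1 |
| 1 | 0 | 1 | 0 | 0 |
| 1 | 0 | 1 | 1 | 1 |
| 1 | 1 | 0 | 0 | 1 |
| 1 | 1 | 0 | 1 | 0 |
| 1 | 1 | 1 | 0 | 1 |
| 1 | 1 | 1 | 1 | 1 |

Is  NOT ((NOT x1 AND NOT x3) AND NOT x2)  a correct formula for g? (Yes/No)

No

Check the formula against g row by row:
  x1=0, x2=0, x3=0, x4=0: formula gives 0, but g = 1 ✗
Since they disagree at (0,0,0,0), the expression is not a correct formula for g.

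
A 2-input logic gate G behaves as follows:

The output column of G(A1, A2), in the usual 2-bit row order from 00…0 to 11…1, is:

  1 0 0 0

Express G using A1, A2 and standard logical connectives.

Only row (0,0) gives 1. That row's minterm ¬A1·¬A2 is G directly.

G(A1, A2) = ¬A1 ∧ ¬A2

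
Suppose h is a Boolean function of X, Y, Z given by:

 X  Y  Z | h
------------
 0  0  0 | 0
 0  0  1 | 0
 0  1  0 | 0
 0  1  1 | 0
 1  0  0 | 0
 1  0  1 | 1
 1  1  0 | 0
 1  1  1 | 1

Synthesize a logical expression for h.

h=1 on 2 inputs: (1,0,1), (1,1,1). Reading each as a conjunction of literals (X·¬Y·Z, X·Y·Z) and taking the OR gives the canonical DNF.

h(X, Y, Z) = ((X AND NOT Y) AND Z) OR ((X AND Y) AND Z)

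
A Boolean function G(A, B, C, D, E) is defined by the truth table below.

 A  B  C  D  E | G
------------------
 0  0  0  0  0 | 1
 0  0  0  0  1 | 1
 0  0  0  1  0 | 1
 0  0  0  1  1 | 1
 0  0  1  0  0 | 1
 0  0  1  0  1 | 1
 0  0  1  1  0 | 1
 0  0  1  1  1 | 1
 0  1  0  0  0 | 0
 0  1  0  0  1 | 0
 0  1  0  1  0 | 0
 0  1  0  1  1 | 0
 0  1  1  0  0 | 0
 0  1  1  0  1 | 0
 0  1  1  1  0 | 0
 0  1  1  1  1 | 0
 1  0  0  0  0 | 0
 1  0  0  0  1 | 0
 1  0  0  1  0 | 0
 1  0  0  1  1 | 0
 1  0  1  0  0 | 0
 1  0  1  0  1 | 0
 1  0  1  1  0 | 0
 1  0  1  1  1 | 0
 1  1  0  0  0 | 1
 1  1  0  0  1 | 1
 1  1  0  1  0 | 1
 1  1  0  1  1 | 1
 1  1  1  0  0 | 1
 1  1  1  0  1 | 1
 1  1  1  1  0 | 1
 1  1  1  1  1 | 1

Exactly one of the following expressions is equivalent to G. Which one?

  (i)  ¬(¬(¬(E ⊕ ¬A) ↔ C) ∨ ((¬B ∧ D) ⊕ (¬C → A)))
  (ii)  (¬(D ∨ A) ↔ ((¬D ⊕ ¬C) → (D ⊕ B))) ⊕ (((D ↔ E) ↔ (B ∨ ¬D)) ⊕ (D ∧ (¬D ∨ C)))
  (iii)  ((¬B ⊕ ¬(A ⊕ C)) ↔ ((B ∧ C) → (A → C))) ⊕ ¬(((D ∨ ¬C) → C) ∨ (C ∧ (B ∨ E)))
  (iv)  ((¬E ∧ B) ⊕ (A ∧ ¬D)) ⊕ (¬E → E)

(i): at (0,0,0,0,1) it gives 0, but G = 1 — eliminated.
(ii): at (0,0,0,0,0) it gives 0, but G = 1 — eliminated.
(iv): at (0,0,0,0,0) it gives 0, but G = 1 — eliminated.
Only (iii) survives; checking it on all 32 rows confirms it matches G.

iii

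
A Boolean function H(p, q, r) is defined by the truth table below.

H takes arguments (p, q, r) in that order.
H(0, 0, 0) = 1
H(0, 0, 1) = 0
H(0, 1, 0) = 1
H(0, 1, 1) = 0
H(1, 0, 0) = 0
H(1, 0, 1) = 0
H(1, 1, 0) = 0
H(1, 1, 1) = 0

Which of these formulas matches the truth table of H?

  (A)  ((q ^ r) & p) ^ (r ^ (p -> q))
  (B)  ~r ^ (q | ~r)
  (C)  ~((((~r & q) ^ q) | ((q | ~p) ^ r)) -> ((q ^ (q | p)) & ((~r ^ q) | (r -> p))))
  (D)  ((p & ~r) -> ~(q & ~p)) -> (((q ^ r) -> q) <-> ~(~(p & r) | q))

(B) disagrees with H on (0,0,0) (formula → 0, table → 1); rule it out.
(C) disagrees with H on (0,1,1) (formula → 1, table → 0); rule it out.
(D) disagrees with H on (0,0,0) (formula → 0, table → 1); rule it out.
That leaves (A). Evaluating it on every row reproduces the table of H exactly.

A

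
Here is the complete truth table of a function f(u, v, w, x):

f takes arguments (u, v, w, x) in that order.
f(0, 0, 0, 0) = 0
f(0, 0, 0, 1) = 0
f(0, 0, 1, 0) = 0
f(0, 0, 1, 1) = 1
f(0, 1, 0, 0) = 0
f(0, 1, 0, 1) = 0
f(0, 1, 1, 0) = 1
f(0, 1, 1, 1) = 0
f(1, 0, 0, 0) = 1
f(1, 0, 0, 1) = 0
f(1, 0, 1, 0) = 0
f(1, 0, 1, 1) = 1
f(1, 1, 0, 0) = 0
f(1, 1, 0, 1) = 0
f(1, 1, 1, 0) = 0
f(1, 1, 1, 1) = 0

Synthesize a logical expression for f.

Collect the rows where f=1 — (0,0,1,1), (0,1,1,0), (1,0,0,0), (1,0,1,1) — and write one minterm per row: ¬u·¬v·w·x, ¬u·v·w·¬x, u·¬v·¬w·¬x, u·¬v·w·x. Their union (logical OR) reproduces the table exactly.

f(u, v, w, x) = (((((NOT u AND NOT v) AND w) AND x) OR (((NOT u AND v) AND w) AND NOT x)) OR (((u AND NOT v) AND NOT w) AND NOT x)) OR (((u AND NOT v) AND w) AND x)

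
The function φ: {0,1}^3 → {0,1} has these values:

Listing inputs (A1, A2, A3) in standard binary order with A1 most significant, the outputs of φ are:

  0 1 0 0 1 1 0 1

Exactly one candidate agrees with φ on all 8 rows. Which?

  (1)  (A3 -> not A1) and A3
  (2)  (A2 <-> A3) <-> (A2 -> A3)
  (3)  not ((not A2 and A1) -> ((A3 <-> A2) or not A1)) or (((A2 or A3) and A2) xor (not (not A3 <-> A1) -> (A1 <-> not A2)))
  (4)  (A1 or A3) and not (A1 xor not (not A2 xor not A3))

3

(1): at (0,1,1) it gives 1, but φ = 0 — eliminated.
(2): at (0,0,0) it gives 1, but φ = 0 — eliminated.
(4): at (1,0,1) it gives 0, but φ = 1 — eliminated.
That leaves (3). Evaluating it on every row reproduces the table of φ exactly.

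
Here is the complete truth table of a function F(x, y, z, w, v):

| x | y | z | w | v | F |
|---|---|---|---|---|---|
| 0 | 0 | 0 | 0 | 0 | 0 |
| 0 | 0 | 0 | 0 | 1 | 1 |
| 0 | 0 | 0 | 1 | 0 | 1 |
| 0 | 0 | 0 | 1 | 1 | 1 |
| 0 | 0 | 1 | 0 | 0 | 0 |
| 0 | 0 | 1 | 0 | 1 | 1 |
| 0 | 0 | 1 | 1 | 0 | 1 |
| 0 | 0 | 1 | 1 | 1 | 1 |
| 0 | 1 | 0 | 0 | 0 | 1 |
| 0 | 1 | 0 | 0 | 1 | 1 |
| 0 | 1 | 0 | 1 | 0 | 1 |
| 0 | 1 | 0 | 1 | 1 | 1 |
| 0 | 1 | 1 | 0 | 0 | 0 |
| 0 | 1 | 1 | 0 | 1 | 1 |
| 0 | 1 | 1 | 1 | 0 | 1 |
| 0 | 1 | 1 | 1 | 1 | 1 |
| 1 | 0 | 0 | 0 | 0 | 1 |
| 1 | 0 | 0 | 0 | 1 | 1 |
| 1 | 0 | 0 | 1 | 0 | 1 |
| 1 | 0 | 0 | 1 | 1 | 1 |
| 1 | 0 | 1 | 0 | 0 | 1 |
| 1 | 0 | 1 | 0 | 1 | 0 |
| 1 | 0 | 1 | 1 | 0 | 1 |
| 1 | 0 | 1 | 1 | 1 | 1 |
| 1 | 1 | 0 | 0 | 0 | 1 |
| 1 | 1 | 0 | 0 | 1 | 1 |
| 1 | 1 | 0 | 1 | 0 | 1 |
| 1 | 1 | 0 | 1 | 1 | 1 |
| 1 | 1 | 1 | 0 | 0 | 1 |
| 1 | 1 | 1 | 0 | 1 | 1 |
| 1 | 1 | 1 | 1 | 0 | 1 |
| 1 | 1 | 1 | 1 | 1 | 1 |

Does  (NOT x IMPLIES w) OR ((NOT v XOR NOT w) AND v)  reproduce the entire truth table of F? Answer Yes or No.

No

Check the formula against F row by row:
  x=0, y=0, z=0, w=0, v=0: formula gives 0, F = 0 ✓
  x=0, y=0, z=0, w=0, v=1: formula gives 1, F = 1 ✓
  x=0, y=0, z=0, w=1, v=0: formula gives 1, F = 1 ✓
  x=0, y=0, z=0, w=1, v=1: formula gives 1, F = 1 ✓
  …
  x=0, y=1, z=0, w=0, v=0: formula gives 0, but F = 1 ✗
Since they disagree at (0,1,0,0,0), the expression is not a correct formula for F.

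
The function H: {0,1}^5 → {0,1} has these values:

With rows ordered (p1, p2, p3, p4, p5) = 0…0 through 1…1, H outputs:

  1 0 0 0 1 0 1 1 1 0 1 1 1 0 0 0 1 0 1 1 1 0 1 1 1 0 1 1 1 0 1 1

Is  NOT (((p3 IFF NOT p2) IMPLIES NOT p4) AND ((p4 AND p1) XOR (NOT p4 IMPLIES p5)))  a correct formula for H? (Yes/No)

Test each input against both H and the formula:
  p1=0, p2=0, p3=0, p4=0, p5=0: formula gives 1, H = 1 ✓
  p1=0, p2=0, p3=0, p4=0, p5=1: formula gives 0, H = 0 ✓
  p1=0, p2=0, p3=0, p4=1, p5=0: formula gives 0, H = 0 ✓
  p1=0, p2=0, p3=0, p4=1, p5=1: formula gives 0, H = 0 ✓
  …and likewise for the remaining 28 rows.
All 32 rows match — the expression computes H exactly.

Yes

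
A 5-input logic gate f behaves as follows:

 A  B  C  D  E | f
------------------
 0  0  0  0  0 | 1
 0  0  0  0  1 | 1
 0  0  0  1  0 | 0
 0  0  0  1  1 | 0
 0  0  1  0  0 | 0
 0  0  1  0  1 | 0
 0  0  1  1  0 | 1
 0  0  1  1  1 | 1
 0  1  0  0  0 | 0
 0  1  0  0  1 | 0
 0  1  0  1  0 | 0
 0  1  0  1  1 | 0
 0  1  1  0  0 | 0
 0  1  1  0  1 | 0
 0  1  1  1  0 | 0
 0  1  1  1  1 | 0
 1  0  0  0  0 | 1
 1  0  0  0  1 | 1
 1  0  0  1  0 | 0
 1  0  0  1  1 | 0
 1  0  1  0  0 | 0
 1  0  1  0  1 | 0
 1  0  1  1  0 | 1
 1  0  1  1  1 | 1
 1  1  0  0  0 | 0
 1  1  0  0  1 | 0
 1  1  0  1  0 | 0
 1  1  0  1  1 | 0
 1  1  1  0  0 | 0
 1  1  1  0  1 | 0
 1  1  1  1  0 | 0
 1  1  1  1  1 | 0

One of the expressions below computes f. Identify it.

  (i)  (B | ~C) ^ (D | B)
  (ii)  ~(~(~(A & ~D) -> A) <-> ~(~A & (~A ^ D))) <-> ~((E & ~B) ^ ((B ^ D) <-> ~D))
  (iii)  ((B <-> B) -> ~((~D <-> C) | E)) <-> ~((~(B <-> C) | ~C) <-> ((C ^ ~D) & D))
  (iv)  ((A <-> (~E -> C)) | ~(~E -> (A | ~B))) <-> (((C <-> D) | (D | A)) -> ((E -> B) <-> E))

(ii): at (0,0,0,0,1) it gives 0, but f = 1 — eliminated.
(iii): at (0,0,0,0,1) it gives 0, but f = 1 — eliminated.
(iv): at (0,0,0,0,0) it gives 0, but f = 1 — eliminated.
(i) is the remaining candidate, and it agrees with f on all 32 inputs.

i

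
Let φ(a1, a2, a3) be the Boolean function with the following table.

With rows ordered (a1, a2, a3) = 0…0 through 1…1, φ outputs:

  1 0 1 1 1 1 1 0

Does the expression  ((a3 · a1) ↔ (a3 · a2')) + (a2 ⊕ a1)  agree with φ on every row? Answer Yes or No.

Test each input against both φ and the formula:
  a1=0, a2=0, a3=0: formula gives 1, φ = 1 ✓
  a1=0, a2=0, a3=1: formula gives 0, φ = 0 ✓
  a1=0, a2=1, a3=0: formula gives 1, φ = 1 ✓
  a1=0, a2=1, a3=1: formula gives 1, φ = 1 ✓
  a1=1, a2=0, a3=0: formula gives 1, φ = 1 ✓
  …and likewise for the remaining 3 rows.
Every row agrees, so the formula is equivalent.

Yes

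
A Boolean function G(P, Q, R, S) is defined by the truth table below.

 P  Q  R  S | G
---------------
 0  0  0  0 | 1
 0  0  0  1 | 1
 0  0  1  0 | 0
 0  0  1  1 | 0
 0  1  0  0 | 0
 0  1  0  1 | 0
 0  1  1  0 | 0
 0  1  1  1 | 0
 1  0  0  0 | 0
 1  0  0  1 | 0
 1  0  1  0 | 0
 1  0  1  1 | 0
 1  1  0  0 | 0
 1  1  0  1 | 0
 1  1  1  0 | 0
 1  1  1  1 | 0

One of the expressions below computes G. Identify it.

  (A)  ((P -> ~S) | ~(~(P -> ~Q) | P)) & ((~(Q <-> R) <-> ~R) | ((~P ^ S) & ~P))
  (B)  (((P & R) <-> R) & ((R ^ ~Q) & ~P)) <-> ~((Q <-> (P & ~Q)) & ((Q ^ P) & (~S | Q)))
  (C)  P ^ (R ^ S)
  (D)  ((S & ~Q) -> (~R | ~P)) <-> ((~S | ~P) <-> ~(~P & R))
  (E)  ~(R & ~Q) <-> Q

B

(A) fails at (0,0,0,1): the formula yields 0, G is 1.
(C) fails at (0,0,0,0): the formula yields 0, G is 1.
(D) fails at (0,1,0,0): the formula yields 1, G is 0.
(E) fails at (0,0,0,0): the formula yields 0, G is 1.
(B) is the remaining candidate, and it agrees with G on all 16 inputs.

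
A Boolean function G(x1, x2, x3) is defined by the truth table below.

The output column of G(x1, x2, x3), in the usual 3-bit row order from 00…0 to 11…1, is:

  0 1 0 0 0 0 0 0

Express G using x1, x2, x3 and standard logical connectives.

Only row (0,0,1) gives 1. That row's minterm ¬x1·¬x2·x3 is G directly.

G(x1, x2, x3) = (~x1 & ~x2) & x3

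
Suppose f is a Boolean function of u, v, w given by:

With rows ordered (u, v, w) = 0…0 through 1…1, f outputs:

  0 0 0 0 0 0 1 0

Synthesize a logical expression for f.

f(u, v, w) = (u · v) · w'

Only row (1,1,0) gives 1. That row's minterm u·v·¬w is f directly.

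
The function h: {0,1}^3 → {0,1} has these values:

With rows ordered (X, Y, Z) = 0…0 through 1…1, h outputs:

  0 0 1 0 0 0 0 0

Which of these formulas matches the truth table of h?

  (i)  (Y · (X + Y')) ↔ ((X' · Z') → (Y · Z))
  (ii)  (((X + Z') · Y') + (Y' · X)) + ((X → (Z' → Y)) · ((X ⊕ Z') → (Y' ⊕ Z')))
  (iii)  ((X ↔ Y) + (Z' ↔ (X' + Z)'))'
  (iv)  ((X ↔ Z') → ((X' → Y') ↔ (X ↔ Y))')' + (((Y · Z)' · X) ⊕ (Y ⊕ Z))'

iii

(i): at (0,0,0) it gives 1, but h = 0 — eliminated.
(ii): at (0,0,0) it gives 1, but h = 0 — eliminated.
(iv): at (0,0,0) it gives 1, but h = 0 — eliminated.
(iii) is the remaining candidate, and it agrees with h on all 8 inputs.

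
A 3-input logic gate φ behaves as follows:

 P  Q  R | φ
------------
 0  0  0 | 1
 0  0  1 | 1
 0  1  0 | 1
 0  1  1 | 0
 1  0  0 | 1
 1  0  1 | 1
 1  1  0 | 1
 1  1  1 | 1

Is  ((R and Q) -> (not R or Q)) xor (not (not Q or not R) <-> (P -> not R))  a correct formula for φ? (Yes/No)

Evaluate ((R and Q) -> (not R or Q)) xor (not (not Q or not R) <-> (P -> not R)) on each row and compare to φ:
  P=0, Q=0, R=0: formula gives 1, φ = 1 ✓
  P=0, Q=0, R=1: formula gives 1, φ = 1 ✓
  P=0, Q=1, R=0: formula gives 1, φ = 1 ✓
  P=0, Q=1, R=1: formula gives 0, φ = 0 ✓
  P=1, Q=0, R=0: formula gives 1, φ = 1 ✓
  P=1, Q=0, R=1: formula gives 0, but φ = 1 ✗
Row (1,0,1) is a counterexample, so the formula is not equivalent to φ.

No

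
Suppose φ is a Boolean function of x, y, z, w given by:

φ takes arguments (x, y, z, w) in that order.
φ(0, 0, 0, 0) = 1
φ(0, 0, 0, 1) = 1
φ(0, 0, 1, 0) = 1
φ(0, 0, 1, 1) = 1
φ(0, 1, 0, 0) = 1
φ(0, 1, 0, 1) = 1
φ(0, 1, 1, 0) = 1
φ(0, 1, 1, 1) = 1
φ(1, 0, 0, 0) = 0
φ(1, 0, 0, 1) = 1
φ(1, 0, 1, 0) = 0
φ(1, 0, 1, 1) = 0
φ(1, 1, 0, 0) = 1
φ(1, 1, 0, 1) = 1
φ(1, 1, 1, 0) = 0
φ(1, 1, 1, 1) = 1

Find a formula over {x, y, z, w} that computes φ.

φ(x, y, z, w) = ((((((x · y') · z') · w') + (((x · y') · z) · w')) + (((x · y') · z) · w)) + (((x · y) · z) · w'))'

φ is 0 on only 4 rows — (1,0,0,0), (1,0,1,0), (1,0,1,1), (1,1,1,0). Writing each as a minterm (x·¬y·¬z·¬w, x·¬y·z·¬w, x·¬y·z·w, x·y·z·¬w) and OR-ing them characterizes exactly where φ=0, so φ is the negation of that disjunction.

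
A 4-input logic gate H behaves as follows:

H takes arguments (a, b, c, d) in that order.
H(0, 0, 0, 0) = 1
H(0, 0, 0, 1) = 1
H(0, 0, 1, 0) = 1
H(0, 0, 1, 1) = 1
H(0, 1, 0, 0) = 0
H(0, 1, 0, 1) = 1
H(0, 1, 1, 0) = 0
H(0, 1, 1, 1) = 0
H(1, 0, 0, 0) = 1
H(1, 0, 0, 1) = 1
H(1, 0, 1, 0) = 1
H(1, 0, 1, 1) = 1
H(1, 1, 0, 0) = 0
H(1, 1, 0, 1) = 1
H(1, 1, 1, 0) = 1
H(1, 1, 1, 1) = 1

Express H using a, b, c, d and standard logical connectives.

There are just 4 zero rows: (0,1,0,0), (0,1,1,0), (0,1,1,1), (1,1,0,0). Their minterms are ¬a·b·¬c·¬d, ¬a·b·c·¬d, ¬a·b·c·d, a·b·¬c·¬d; the OR of those covers precisely the 0-outputs, and negating it yields H.

H(a, b, c, d) = ¬((((((¬a ∧ b) ∧ ¬c) ∧ ¬d) ∨ (((¬a ∧ b) ∧ c) ∧ ¬d)) ∨ (((¬a ∧ b) ∧ c) ∧ d)) ∨ (((a ∧ b) ∧ ¬c) ∧ ¬d))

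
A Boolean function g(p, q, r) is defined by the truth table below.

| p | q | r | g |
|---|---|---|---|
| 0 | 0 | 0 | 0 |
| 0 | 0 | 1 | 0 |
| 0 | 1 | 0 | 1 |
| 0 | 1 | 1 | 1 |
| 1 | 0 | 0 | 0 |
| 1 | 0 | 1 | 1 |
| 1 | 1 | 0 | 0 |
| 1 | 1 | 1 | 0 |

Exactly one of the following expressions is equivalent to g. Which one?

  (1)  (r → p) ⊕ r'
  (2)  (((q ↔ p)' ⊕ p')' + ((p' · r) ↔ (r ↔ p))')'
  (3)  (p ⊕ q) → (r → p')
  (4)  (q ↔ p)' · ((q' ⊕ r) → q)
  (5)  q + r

(1) disagrees with g on (0,1,0) (formula → 0, table → 1); rule it out.
(2) disagrees with g on (0,1,0) (formula → 0, table → 1); rule it out.
(3) disagrees with g on (0,0,0) (formula → 1, table → 0); rule it out.
(5) disagrees with g on (0,0,1) (formula → 1, table → 0); rule it out.
Only (4) survives; checking it on all 8 rows confirms it matches g.

4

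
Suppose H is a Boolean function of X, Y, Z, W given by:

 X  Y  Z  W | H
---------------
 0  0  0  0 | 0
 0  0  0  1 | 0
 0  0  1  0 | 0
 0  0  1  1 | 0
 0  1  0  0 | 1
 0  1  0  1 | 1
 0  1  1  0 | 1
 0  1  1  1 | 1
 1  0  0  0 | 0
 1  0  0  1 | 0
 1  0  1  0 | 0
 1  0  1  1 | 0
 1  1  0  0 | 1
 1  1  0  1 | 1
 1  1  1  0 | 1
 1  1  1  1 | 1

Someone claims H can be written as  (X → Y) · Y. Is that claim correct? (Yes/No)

Evaluate (X → Y) · Y on each row and compare to H:
  X=0, Y=0, Z=0, W=0: formula gives 0, H = 0 ✓
  X=0, Y=0, Z=0, W=1: formula gives 0, H = 0 ✓
  X=0, Y=0, Z=1, W=0: formula gives 0, H = 0 ✓
  X=0, Y=0, Z=1, W=1: formula gives 0, H = 0 ✓
  …and likewise for the remaining 12 rows.
No disagreement on any input; they are logically equivalent.

Yes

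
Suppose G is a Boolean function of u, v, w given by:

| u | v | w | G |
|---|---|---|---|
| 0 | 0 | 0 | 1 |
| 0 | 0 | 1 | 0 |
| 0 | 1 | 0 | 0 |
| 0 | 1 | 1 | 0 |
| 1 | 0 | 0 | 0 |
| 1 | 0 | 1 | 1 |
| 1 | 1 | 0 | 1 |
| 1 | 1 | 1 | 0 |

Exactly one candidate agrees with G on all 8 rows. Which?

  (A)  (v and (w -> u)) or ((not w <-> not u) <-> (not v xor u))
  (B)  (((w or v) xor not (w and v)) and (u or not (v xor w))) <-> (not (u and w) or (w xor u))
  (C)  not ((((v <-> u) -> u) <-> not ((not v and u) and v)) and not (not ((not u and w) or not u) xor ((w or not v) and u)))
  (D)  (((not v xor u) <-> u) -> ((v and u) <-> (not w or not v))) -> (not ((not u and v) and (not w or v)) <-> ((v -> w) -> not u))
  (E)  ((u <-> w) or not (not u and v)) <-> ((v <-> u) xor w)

(A) disagrees with G on (0,1,0) (formula → 1, table → 0); rule it out.
(B) disagrees with G on (0,1,1) (formula → 1, table → 0); rule it out.
(C) disagrees with G on (0,0,1) (formula → 1, table → 0); rule it out.
(D) disagrees with G on (0,0,1) (formula → 1, table → 0); rule it out.
(E) is the remaining candidate, and it agrees with G on all 8 inputs.

E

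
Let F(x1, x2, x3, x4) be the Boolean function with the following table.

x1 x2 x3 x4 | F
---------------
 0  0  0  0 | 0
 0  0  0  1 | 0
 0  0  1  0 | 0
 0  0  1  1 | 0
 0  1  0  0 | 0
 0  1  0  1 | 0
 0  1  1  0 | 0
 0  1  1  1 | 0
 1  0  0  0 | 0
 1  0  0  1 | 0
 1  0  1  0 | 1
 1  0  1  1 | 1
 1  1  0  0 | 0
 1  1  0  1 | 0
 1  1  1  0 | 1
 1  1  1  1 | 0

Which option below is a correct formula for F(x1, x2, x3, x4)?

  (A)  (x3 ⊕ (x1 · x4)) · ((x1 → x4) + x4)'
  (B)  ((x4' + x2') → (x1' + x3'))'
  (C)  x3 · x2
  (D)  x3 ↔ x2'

B

(A) fails at (1,0,1,1): the formula yields 0, F is 1.
(C) fails at (0,1,1,0): the formula yields 1, F is 0.
(D) fails at (0,0,1,0): the formula yields 1, F is 0.
(B) is the remaining candidate, and it agrees with F on all 16 inputs.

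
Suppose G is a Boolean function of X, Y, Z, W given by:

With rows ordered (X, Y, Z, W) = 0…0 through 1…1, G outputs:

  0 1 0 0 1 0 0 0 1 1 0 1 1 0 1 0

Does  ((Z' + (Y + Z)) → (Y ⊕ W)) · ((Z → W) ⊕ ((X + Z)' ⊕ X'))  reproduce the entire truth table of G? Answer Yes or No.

No

Check the formula against G row by row:
  X=0, Y=0, Z=0, W=0: formula gives 0, G = 0 ✓
  X=0, Y=0, Z=0, W=1: formula gives 1, G = 1 ✓
  X=0, Y=0, Z=1, W=0: formula gives 0, G = 0 ✓
  X=0, Y=0, Z=1, W=1: formula gives 0, G = 0 ✓
  …
  X=0, Y=1, Z=1, W=0: formula gives 1, but G = 0 ✗
A single disagreement suffices: at (0,1,1,0) they differ, so the formula does not compute G.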